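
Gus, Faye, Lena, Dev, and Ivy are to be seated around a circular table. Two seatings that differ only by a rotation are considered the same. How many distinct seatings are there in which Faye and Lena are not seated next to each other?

Without the restriction there are (4)! = 24 seatings.
Seatings with Faye beside Lena: treat them as a block with 2 internal orders, giving 2 × (3)! = 12.
Subtracting, 24 − 12 = 12.

12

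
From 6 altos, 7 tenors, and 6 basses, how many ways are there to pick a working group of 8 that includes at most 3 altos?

Split by how many altos are chosen (0 through 3).
Sum: C(6,0)·C(13,8) + C(6,1)·C(13,7) + C(6,2)·C(13,6) + C(6,3)·C(13,5) = 1287 + 10296 + 25740 + 25740 = 63063.

63063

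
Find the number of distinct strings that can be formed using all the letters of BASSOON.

Letter multiplicities in BASSOON: A×1, B×1, N×1, O×2, S×2.
So there are 7! / (2!·2!) = 1260 distinguishable arrangements.

1260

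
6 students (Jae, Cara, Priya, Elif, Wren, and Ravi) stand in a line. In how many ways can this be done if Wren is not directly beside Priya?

480

There are 6! = 720 arrangements in all. If Wren and Priya are adjacent, merging them into one block gives 2·(5)! = 240 arrangements.
Complementary counting: 720 − 240 = 480.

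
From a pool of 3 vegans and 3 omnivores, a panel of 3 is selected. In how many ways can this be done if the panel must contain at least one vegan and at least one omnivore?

Total 3-person selections from all 6: C(6,3) = 20.
Subtract selections that omit an entire group: no vegans → C(3,3) = 1; no omnivores → C(3,3) = 1.
Both groups omitted at once is impossible, so 20 − 2 = 18.

18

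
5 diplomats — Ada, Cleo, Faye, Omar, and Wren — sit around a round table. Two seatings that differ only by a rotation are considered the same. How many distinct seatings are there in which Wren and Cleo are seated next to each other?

Glue Wren and Cleo into a block (2 internal orders). Seating 4 units around a circle gives (3)! arrangements.
So 2 × (3)! = 2 × 6 = 12.

12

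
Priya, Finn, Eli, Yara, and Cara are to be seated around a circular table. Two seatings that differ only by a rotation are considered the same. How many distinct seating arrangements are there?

24

Seat Priya anywhere (absorbing the rotational symmetry), then permute the other 4: (4)! = 24.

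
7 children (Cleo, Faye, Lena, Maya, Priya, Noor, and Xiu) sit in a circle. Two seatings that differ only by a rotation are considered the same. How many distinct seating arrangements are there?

Fix one person's seat to break rotational symmetry; the remaining 6 people can be arranged in (6)! = 720 ways.

720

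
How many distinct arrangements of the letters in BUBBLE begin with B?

Fix B in the first position and arrange the remaining 5 letters.
Those 5 letters have B appearing twice, giving (5)!/(2!) = 60.

60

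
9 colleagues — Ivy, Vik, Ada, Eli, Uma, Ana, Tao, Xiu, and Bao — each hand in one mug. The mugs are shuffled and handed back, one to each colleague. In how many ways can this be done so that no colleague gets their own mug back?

This is the derangement count D_9: permutations of 9 items with no fixed point.
By inclusion–exclusion this is Σ_{j=0}^{9} (−1)^j C(9,j)·(9−j)!.
Computing: 362880 − 362880 + 181440 − 60480 + 15120 − 3024 + 504 − 72 + 9 − 1 = 133496.

133496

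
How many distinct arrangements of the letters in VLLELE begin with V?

Fix V in the first position and arrange the remaining 5 letters.
Those 5 letters have E appearing twice and L appearing 3 times, giving (5)!/(3!·2!) = 10.

10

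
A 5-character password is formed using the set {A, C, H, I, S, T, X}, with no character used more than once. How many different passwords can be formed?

2520

This is a permutation of 5 out of 7: P(7,5) = 7!/2!.
That product is 7 × 6 × 5 × 4 × 3 = 2520.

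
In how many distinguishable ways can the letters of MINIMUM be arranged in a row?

MINIMUM has 7 letters with I appearing twice and M appearing 3 times.
So there are 7! / (3!·2!) = 420 distinguishable arrangements.

420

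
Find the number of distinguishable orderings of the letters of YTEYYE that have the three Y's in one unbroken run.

12

Treat the 3 copies of Y as a single block. The multiset to arrange is then {YYY, E, E, T}, 4 items in all.
That gives (4)!/(2!) = 12 arrangements.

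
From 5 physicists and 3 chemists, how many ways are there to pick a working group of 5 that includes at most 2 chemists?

46

Split by how many chemists are chosen (0 through 2).
Sum: C(3,0)·C(5,5) + C(3,1)·C(5,4) + C(3,2)·C(5,3) = 1 + 15 + 30 = 46.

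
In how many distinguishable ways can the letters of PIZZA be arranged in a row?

The 5 letters of PIZZA have repeats: Z appearing twice.
Dividing 5! = 120 by 2! = 2 for the repeated letters gives 60.

60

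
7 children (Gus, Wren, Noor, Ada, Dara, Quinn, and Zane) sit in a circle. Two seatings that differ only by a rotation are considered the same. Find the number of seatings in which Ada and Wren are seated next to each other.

Treat {Ada, Wren} as one unit (2 internal orders) and seat the resulting 6 units around the table: (5)! circular arrangements.
So 2 × (5)! = 2 × 120 = 240.

240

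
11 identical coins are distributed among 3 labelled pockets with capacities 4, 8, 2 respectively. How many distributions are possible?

By stars and bars, unrestricted non-negative solutions to x_1+…+x_3 = 11 number C(11+2,2) = 78.
Subtract solutions that violate a single cap (substitute x_i' = x_i − (cap_i+1)): x_1 ≥ 5 gives C(8,2) = 28; x_2 ≥ 9 gives C(4,2) = 6; x_3 ≥ 3 gives C(10,2) = 45. Together 79.
Add back pairs where two caps are both exceeded: 0 + 10 + 0 = 10.
By inclusion–exclusion the count is 78 − 79 + 10 = 9.

9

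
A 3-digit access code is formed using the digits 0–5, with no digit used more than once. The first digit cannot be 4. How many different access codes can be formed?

100

The first digit has 6−1 = 5 choices (anything except 4).
The remaining 2 digits are filled from the other 5 symbols without repetition: 5 × 4 = 20.
Total: 5 × 20 = 100.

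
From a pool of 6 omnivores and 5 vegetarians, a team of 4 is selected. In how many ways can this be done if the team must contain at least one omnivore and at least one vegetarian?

With no constraint there are C(11,4) = 330 possible selections.
Selections missing a whole group: no omnivores → C(5,4) = 5; no vegetarians → C(6,4) = 15.
Both groups omitted at once is impossible, so 330 − 20 = 310.

310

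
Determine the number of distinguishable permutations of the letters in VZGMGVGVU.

The 9 letters of VZGMGVGVU have repeats: G appearing 3 times and V appearing 3 times.
So there are 9! / (3!·3!) = 10080 distinguishable arrangements.

10080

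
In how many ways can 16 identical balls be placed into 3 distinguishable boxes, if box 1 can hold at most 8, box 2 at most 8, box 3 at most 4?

15

By stars and bars, unrestricted non-negative solutions to x_1+…+x_3 = 16 number C(16+2,2) = 153.
Subtract solutions that violate a single cap (substitute x_i' = x_i − (cap_i+1)): x_1 ≥ 9 gives C(9,2) = 36; x_2 ≥ 9 gives C(9,2) = 36; x_3 ≥ 5 gives C(13,2) = 78. Together 150.
Add back pairs where two caps are both exceeded: 0 + 6 + 6 = 12.
By inclusion–exclusion the count is 153 − 150 + 12 = 15.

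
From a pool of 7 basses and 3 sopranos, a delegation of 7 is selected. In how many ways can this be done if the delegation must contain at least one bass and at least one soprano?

With no constraint there are C(10,7) = 120 possible selections.
Selections missing a whole group: no basses → C(3,7) = 0; no sopranos → C(7,7) = 1.
Both groups omitted at once is impossible, so 120 − 1 = 119.

119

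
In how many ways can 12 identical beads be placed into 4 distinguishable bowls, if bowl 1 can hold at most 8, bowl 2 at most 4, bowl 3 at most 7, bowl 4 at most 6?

225

By stars and bars, unrestricted non-negative solutions to x_1+…+x_4 = 12 number C(12+3,3) = 455.
Subtract solutions that violate a single cap (substitute x_i' = x_i − (cap_i+1)): x_1 ≥ 9 gives C(6,3) = 20; x_2 ≥ 5 gives C(10,3) = 120; x_3 ≥ 8 gives C(7,3) = 35; x_4 ≥ 7 gives C(8,3) = 56. Together 231.
Add back pairs where two caps are both exceeded: 0 + 0 + 0 + 0 + 1 + 0 = 1.
By inclusion–exclusion the count is 455 − 231 + 1 = 225.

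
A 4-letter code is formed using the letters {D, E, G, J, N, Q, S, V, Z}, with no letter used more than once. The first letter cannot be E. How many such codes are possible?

2688

The first letter has 9−1 = 8 choices (anything except E).
The remaining 3 letters are filled from the other 8 symbols without repetition: 8 × 7 × 6 = 336.
Total: 8 × 336 = 2688.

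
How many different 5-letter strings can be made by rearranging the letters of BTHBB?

20

The 5 letters of BTHBB have repeats: B appearing 3 times.
So there are 5! / (3!) = 20 distinguishable arrangements.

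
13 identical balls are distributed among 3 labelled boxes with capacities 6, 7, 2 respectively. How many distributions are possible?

6

Ignoring the caps, the number of non-negative solutions to x_1+…+x_3 = 13 is C(15,2) = 105.
Subtract solutions that violate a single cap (substitute x_i' = x_i − (cap_i+1)): x_1 ≥ 7 gives C(8,2) = 28; x_2 ≥ 8 gives C(7,2) = 21; x_3 ≥ 3 gives C(12,2) = 66. Together 115.
Add back pairs where two caps are both exceeded: 0 + 10 + 6 = 16.
By inclusion–exclusion the count is 105 − 115 + 16 = 6.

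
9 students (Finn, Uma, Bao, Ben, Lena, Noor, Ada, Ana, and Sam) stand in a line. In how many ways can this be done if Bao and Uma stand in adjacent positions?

Treat {Bao, Uma} as a single unit. There are 8 units to order, and the pair itself can be ordered 2 ways.
So the count is 2·(8)! = 80640.

80640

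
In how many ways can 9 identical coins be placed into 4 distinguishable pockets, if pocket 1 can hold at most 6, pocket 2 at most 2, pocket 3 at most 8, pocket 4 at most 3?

Without the upper bounds there are C(12,3) = 220 ways to split 9 among 4 pockets.
Subtract solutions that violate a single cap (substitute x_i' = x_i − (cap_i+1)): x_1 ≥ 7 gives C(5,3) = 10; x_2 ≥ 3 gives C(9,3) = 84; x_3 ≥ 9 gives C(3,3) = 1; x_4 ≥ 4 gives C(8,3) = 56. Together 151.
Add back pairs where two caps are both exceeded: 0 + 0 + 0 + 0 + 10 + 0 = 10.
By inclusion–exclusion the count is 220 − 151 + 10 = 79.

79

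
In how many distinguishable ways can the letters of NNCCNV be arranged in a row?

NNCCNV has 6 letters with C appearing twice and N appearing 3 times.
The number of distinct arrangements is 6!/(3!·2!) = 720/12 = 60.

60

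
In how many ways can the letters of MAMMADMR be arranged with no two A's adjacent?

There are 8!/(4!·2!) = 840 arrangements of MAMMADMR in total.
Arrangements with the A's together: treat AA as one letter, giving (7)!/(4!) = 210.
Hence 840 − 210 = 630.

630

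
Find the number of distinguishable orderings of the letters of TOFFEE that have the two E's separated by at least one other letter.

Total arrangements of TOFFEE: 6!/(2!·2!) = 180.
If the two E's are adjacent, glue them into one block, leaving 5 items to arrange: (5)!/(2!) = 60 ways.
Subtracting, 180 − 60 = 120 arrangements keep the E's apart.

120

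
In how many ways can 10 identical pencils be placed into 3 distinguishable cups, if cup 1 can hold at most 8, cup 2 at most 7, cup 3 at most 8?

By stars and bars, unrestricted non-negative solutions to x_1+…+x_3 = 10 number C(10+2,2) = 66.
Subtract solutions that violate a single cap (substitute x_i' = x_i − (cap_i+1)): x_1 ≥ 9 gives C(3,2) = 3; x_2 ≥ 8 gives C(4,2) = 6; x_3 ≥ 9 gives C(3,2) = 3. Together 12.
No two caps can be exceeded simultaneously, so the pair terms are all 0.
By inclusion–exclusion the count is 66 − 12 + 0 = 54.

54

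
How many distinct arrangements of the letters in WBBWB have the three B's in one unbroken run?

Treat the 3 copies of B as a single block. The multiset to arrange is then {BBB, W, W}, 3 items in all.
That gives (3)!/(2!) = 3 arrangements.

3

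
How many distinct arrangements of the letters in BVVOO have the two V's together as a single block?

Treat the 2 copies of V as a single block. The multiset to arrange is then {VV, B, O, O}, 4 items in all.
That gives (4)!/(2!) = 12 arrangements.

12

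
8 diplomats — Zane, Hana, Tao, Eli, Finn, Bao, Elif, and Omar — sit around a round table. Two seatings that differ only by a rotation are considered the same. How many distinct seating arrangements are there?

5040

Around a circle, 8 distinct people have 8!/8 = (7)! = 5040 rotationally distinct seatings.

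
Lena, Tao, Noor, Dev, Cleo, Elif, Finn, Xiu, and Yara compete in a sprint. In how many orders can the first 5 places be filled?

15120

This is an ordered selection of 5 from 9: P(9,5).
That gives 9 × 8 × 7 × 6 × 5 = 15120.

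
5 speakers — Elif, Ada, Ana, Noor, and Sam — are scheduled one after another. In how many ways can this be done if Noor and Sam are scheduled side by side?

48

Glue Noor and Sam into one block (2 internal orders), leaving 4 units to arrange in a row.
So the count is 2·(4)! = 48.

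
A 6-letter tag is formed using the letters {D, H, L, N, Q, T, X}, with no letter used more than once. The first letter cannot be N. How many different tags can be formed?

The first letter has 7−1 = 6 choices (anything except N).
The remaining 5 letters are filled from the other 6 symbols without repetition: 6 × 5 × 4 × 3 × 2 = 720.
Total: 6 × 720 = 4320.

4320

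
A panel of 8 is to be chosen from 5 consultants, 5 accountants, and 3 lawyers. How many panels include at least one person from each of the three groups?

Unrestricted: C(13,8) = 1287 ways to pick any 8 of the 13.
Selections missing a whole group: no consultants → C(8,8) = 1; no accountants → C(8,8) = 1; no lawyers → C(10,8) = 45.
Add back selections omitting two groups (i.e. drawn from a single group): C(5,8) + C(5,8) + C(3,8) = 0.
By inclusion–exclusion: 1287 − 47 + 0 = 1240.

1240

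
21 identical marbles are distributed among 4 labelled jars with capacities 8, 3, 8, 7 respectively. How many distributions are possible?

By stars and bars, unrestricted non-negative solutions to x_1+…+x_4 = 21 number C(21+3,3) = 2024.
Subtract solutions that violate a single cap (substitute x_i' = x_i − (cap_i+1)): x_1 ≥ 9 gives C(15,3) = 455; x_2 ≥ 4 gives C(20,3) = 1140; x_3 ≥ 9 gives C(15,3) = 455; x_4 ≥ 8 gives C(16,3) = 560. Together 2610.
Add back pairs where two caps are both exceeded: 165 + 20 + 35 + 165 + 220 + 35 = 640.
Subtract triples: 0 + 1 + 0 + 1 = 2.
By inclusion–exclusion the count is 2024 − 2610 + 640 − 2 = 52.

52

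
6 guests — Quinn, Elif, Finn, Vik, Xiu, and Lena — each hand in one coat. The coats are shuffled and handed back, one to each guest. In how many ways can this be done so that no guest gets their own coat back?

265

Let Aᵢ be the assignments in which guest i gets their own coat. We want the size of the complement of A₁∪…∪A_6.
By inclusion–exclusion this is Σ_{j=0}^{6} (−1)^j C(6,j)·(6−j)!.
Computing: 720 − 720 + 360 − 120 + 30 − 6 + 1 = 265.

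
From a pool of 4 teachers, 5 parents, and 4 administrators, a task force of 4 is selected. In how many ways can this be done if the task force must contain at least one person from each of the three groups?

With no constraint there are C(13,4) = 715 possible selections.
Selections missing a whole group: no teachers → C(9,4) = 126; no parents → C(8,4) = 70; no administrators → C(9,4) = 126.
Add back selections omitting two groups (i.e. drawn from a single group): C(4,4) + C(5,4) + C(4,4) = 7.
By inclusion–exclusion: 715 − 322 + 7 = 400.

400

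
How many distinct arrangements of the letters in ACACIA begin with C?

With the first slot taken by C, it remains to arrange the other 5 letters (AACIA).
Those 5 letters have A appearing 3 times, giving (5)!/(3!) = 20.

20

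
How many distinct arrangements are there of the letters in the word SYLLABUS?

The 8 letters of SYLLABUS have repeats: L appearing twice and S appearing twice.
So there are 8! / (2!·2!) = 10080 distinguishable arrangements.

10080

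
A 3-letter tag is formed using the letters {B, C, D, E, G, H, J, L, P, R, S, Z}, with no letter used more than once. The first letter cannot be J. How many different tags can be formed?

1210

The first letter has 12−1 = 11 choices (anything except J).
The remaining 2 letters are filled from the other 11 symbols without repetition: 11 × 10 = 110.
Total: 11 × 110 = 1210.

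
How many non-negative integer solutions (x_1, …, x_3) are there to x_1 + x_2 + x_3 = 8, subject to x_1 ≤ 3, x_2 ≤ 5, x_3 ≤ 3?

By stars and bars, unrestricted non-negative solutions to x_1+…+x_3 = 8 number C(8+2,2) = 45.
Subtract solutions that violate a single cap (substitute x_i' = x_i − (cap_i+1)): x_1 ≥ 4 gives C(6,2) = 15; x_2 ≥ 6 gives C(4,2) = 6; x_3 ≥ 4 gives C(6,2) = 15. Together 36.
Add back pairs where two caps are both exceeded: 0 + 1 + 0 = 1.
By inclusion–exclusion the count is 45 − 36 + 1 = 10.

10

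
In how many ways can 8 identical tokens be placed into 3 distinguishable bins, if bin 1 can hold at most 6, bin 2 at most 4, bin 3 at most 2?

Without the upper bounds there are C(10,2) = 45 ways to split 8 among 3 bins.
Subtract solutions that violate a single cap (substitute x_i' = x_i − (cap_i+1)): x_1 ≥ 7 gives C(3,2) = 3; x_2 ≥ 5 gives C(5,2) = 10; x_3 ≥ 3 gives C(7,2) = 21. Together 34.
Add back pairs where two caps are both exceeded: 0 + 0 + 1 = 1.
By inclusion–exclusion the count is 45 − 34 + 1 = 12.

12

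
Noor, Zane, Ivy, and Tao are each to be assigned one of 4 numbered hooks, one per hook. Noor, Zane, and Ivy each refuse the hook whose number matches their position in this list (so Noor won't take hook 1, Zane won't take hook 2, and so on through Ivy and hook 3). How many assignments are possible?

Let Aᵢ (for i ∈ {1, 2, 3}) be the placements that put person i in their forbidden hook. Any j of these fix j positions, leaving (4−j)! ways to fill the rest, and there are C(3,j) ways to pick which j.
By inclusion–exclusion, the number of valid placements is Σ_{j=0}^{3} (−1)^j C(3,j)·(4−j)!.
Computing: 24 − 18 + 6 − 1 = 11.

11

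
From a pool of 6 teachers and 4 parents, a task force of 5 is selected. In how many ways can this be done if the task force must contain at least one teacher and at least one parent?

246

Total 5-person selections from all 10: C(10,5) = 252.
Subtract selections that omit an entire group: no teachers → C(4,5) = 0; no parents → C(6,5) = 6.
Both groups omitted at once is impossible, so 252 − 6 = 246.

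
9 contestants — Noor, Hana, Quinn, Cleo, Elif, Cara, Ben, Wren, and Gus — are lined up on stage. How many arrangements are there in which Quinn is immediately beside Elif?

Glue Quinn and Elif into one block (2 internal orders), leaving 8 units to arrange in a row.
That gives 2 × 8! = 2 × 40320 = 80640.

80640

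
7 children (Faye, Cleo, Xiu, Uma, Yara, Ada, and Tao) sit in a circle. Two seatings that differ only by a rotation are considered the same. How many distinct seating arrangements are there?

720

Around a circle, 7 distinct people have 7!/7 = (6)! = 720 rotationally distinct seatings.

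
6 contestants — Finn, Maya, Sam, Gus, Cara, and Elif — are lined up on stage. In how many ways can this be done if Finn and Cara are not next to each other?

480

Of the 6! = 720 arrangements, those with Finn and Cara adjacent number 2 × 5! = 240 (treat the pair as a block with 2 internal orders).
So 720 − 240 = 480 arrangements keep them apart.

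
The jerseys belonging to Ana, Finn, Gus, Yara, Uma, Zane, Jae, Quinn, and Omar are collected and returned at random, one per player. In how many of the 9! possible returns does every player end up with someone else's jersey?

133496

Let Aᵢ be the assignments in which player i gets their old jersey. We want the size of the complement of A₁∪…∪A_9.
By inclusion–exclusion this is Σ_{j=0}^{9} (−1)^j C(9,j)·(9−j)!.
Computing: 362880 − 362880 + 181440 − 60480 + 15120 − 3024 + 504 − 72 + 9 − 1 = 133496.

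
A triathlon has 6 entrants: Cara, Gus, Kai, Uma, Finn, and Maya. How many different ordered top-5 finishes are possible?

720

This is an ordered selection of 5 from 6: P(6,5).
That gives 6 × 5 × 4 × 3 × 2 = 720.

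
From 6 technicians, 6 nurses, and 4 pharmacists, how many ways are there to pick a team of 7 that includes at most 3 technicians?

Split by how many technicians are chosen (0 through 3).
Sum: C(6,0)·C(10,7) + C(6,1)·C(10,6) + C(6,2)·C(10,5) + C(6,3)·C(10,4) = 120 + 1260 + 3780 + 4200 = 9360.

9360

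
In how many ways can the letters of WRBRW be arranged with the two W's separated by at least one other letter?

18

Total arrangements of WRBRW: 5!/(2!·2!) = 30.
If the two W's are adjacent, glue them into one block, leaving 4 items to arrange: (4)!/(2!) = 12 ways.
Hence 30 − 12 = 18.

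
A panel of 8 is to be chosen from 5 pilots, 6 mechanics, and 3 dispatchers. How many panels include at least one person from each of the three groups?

Total 8-person selections from all 14: C(14,8) = 3003.
Selections missing a whole group: no pilots → C(9,8) = 9; no mechanics → C(8,8) = 1; no dispatchers → C(11,8) = 165.
Add back selections omitting two groups (i.e. drawn from a single group): C(5,8) + C(6,8) + C(3,8) = 0.
By inclusion–exclusion: 3003 − 175 + 0 = 2828.

2828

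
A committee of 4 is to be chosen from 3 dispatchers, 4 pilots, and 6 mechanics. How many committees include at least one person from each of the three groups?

360

Unrestricted: C(13,4) = 715 ways to pick any 4 of the 13.
Subtract selections that omit an entire group: no dispatchers → C(10,4) = 210; no pilots → C(9,4) = 126; no mechanics → C(7,4) = 35.
Add back selections omitting two groups (i.e. drawn from a single group): C(3,4) + C(4,4) + C(6,4) = 16.
By inclusion–exclusion: 715 − 371 + 16 = 360.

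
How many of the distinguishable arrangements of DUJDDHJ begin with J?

With the first slot taken by J, it remains to arrange the other 6 letters (DUDDHJ).
Those 6 letters have D appearing 3 times, giving (6)!/(3!) = 120.

120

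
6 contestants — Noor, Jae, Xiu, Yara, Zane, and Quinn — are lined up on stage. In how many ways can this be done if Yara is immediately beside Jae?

240

Place the 4 others and the Yara-Jae pair as 5 objects in a line; the pair has 2 internal arrangements.
So the count is 2·(5)! = 240.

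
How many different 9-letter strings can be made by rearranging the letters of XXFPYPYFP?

7560

The 9 letters of XXFPYPYFP have repeats: F appearing twice, P appearing 3 times, X appearing twice, and Y appearing twice.
Dividing 9! = 362880 by 3!·2!·2!·2! = 48 for the repeated letters gives 7560.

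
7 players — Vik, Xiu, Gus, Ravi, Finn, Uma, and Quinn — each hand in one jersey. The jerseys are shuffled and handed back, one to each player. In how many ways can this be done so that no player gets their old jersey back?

Count assignments avoiding every fixed point. For any j of the 7 players fixed to their old jersey, the other 7−j can be arranged in (7−j)! ways.
By inclusion–exclusion this is Σ_{j=0}^{7} (−1)^j C(7,j)·(7−j)!.
Computing: 5040 − 5040 + 2520 − 840 + 210 − 42 + 7 − 1 = 1854.

1854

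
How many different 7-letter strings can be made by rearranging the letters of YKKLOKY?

420

YKKLOKY has 7 letters with K appearing 3 times and Y appearing twice.
The number of distinct arrangements is 7!/(3!·2!) = 5040/12 = 420.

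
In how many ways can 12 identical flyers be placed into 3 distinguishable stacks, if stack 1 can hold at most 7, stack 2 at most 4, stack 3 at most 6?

Without the upper bounds there are C(14,2) = 91 ways to split 12 among 3 stacks.
Subtract solutions that violate a single cap (substitute x_i' = x_i − (cap_i+1)): x_1 ≥ 8 gives C(6,2) = 15; x_2 ≥ 5 gives C(9,2) = 36; x_3 ≥ 7 gives C(7,2) = 21. Together 72.
Add back pairs where two caps are both exceeded: 0 + 0 + 1 = 1.
By inclusion–exclusion the count is 91 − 72 + 1 = 20.

20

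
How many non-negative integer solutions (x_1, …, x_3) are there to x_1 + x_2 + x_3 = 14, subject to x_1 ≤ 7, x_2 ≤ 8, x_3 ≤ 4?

20

Ignoring the caps, the number of non-negative solutions to x_1+…+x_3 = 14 is C(16,2) = 120.
Subtract solutions that violate a single cap (substitute x_i' = x_i − (cap_i+1)): x_1 ≥ 8 gives C(8,2) = 28; x_2 ≥ 9 gives C(7,2) = 21; x_3 ≥ 5 gives C(11,2) = 55. Together 104.
Add back pairs where two caps are both exceeded: 0 + 3 + 1 = 4.
By inclusion–exclusion the count is 120 − 104 + 4 = 20.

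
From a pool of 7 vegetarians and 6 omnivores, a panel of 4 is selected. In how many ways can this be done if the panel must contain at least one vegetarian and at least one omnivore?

Unrestricted: C(13,4) = 715 ways to pick any 4 of the 13.
Subtract selections that omit an entire group: no vegetarians → C(6,4) = 15; no omnivores → C(7,4) = 35.
Both groups omitted at once is impossible, so 715 − 50 = 665.

665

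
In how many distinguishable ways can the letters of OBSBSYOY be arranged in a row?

2520

Letter multiplicities in OBSBSYOY: B×2, O×2, S×2, Y×2.
Dividing 8! = 40320 by 2!·2!·2!·2! = 16 for the repeated letters gives 2520.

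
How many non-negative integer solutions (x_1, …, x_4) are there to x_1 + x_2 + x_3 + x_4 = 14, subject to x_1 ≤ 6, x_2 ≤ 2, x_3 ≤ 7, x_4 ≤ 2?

By stars and bars, unrestricted non-negative solutions to x_1+…+x_4 = 14 number C(14+3,3) = 680.
Subtract solutions that violate a single cap (substitute x_i' = x_i − (cap_i+1)): x_1 ≥ 7 gives C(10,3) = 120; x_2 ≥ 3 gives C(14,3) = 364; x_3 ≥ 8 gives C(9,3) = 84; x_4 ≥ 3 gives C(14,3) = 364. Together 932.
Add back pairs where two caps are both exceeded: 35 + 0 + 35 + 20 + 165 + 20 = 275.
Subtract triples: 0 + 4 + 0 + 1 = 5.
By inclusion–exclusion the count is 680 − 932 + 275 − 5 = 18.

18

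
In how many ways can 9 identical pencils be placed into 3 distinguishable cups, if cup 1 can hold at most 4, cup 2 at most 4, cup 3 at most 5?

Without the upper bounds there are C(11,2) = 55 ways to split 9 among 3 cups.
Subtract solutions that violate a single cap (substitute x_i' = x_i − (cap_i+1)): x_1 ≥ 5 gives C(6,2) = 15; x_2 ≥ 5 gives C(6,2) = 15; x_3 ≥ 6 gives C(5,2) = 10. Together 40.
No two caps can be exceeded simultaneously, so the pair terms are all 0.
By inclusion–exclusion the count is 55 − 40 + 0 = 15.

15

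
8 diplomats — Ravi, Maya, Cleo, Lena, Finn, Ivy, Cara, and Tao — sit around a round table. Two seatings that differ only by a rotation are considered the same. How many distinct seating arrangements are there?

Around a circle, 8 distinct people have 8!/8 = (7)! = 5040 rotationally distinct seatings.

5040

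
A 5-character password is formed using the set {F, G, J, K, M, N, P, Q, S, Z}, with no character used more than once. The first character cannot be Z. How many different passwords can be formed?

The first character has 10−1 = 9 choices (anything except Z).
The remaining 4 characters are filled from the other 9 symbols without repetition: 9 × 8 × 7 × 6 = 3024.
Total: 9 × 3024 = 27216.

27216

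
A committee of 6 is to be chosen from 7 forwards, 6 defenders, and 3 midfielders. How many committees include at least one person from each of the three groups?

6006

Unrestricted: C(16,6) = 8008 ways to pick any 6 of the 16.
Selections missing a whole group: no forwards → C(9,6) = 84; no defenders → C(10,6) = 210; no midfielders → C(13,6) = 1716.
Add back selections omitting two groups (i.e. drawn from a single group): C(7,6) + C(6,6) + C(3,6) = 8.
By inclusion–exclusion: 8008 − 2010 + 8 = 6006.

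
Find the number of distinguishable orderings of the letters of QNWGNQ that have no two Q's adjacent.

120

Total arrangements of QNWGNQ: 6!/(2!·2!) = 180.
Arrangements with the Q's together: treat QQ as one letter, giving (5)!/(2!) = 60.
Hence 180 − 60 = 120.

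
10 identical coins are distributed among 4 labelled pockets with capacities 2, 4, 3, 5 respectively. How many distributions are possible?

Ignoring the caps, the number of non-negative solutions to x_1+…+x_4 = 10 is C(13,3) = 286.
Subtract solutions that violate a single cap (substitute x_i' = x_i − (cap_i+1)): x_1 ≥ 3 gives C(10,3) = 120; x_2 ≥ 5 gives C(8,3) = 56; x_3 ≥ 4 gives C(9,3) = 84; x_4 ≥ 6 gives C(7,3) = 35. Together 295.
Add back pairs where two caps are both exceeded: 10 + 20 + 4 + 4 + 0 + 1 = 39.
By inclusion–exclusion the count is 286 − 295 + 39 = 30.

30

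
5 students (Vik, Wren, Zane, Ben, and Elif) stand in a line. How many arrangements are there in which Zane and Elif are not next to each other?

Of the 5! = 120 arrangements, those with Zane and Elif adjacent number 2 × 4! = 48 (treat the pair as a block with 2 internal orders).
Complementary counting: 120 − 48 = 72.

72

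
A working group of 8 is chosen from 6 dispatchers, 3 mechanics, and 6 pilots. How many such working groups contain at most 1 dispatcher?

225

Split by how many dispatchers are chosen (0 through 1).
Sum: C(6,0)·C(9,8) + C(6,1)·C(9,7) = 9 + 216 = 225.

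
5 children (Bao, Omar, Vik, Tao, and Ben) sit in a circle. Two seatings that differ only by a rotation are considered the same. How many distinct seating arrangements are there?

24

Around a circle, 5 distinct people have 5!/5 = (4)! = 24 rotationally distinct seatings.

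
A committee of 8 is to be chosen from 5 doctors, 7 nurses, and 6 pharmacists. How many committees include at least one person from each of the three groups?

41811

Total 8-person selections from all 18: C(18,8) = 43758.
Selections missing a whole group: no doctors → C(13,8) = 1287; no nurses → C(11,8) = 165; no pharmacists → C(12,8) = 495.
Add back selections omitting two groups (i.e. drawn from a single group): C(5,8) + C(7,8) + C(6,8) = 0.
By inclusion–exclusion: 43758 − 1947 + 0 = 41811.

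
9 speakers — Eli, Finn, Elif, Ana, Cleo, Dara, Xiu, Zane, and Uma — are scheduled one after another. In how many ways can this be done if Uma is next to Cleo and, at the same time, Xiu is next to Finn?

20160

Treat {Uma,Cleo} as one block (2 orders) and {Xiu,Finn} as another (2 orders).
That leaves 7 units to arrange: 2 × 2 × 7! = 4 × 5040 = 20160.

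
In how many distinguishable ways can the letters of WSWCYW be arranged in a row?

120

The 6 letters of WSWCYW have repeats: W appearing 3 times.
Dividing 6! = 720 by 3! = 6 for the repeated letters gives 120.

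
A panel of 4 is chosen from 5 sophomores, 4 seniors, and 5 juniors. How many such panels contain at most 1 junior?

Split by how many juniors are chosen (0 through 1).
Sum: C(5,0)·C(9,4) + C(5,1)·C(9,3) = 126 + 420 = 546.

546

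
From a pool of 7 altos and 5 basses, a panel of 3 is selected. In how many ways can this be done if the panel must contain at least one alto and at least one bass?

With no constraint there are C(12,3) = 220 possible selections.
Subtract selections that omit an entire group: no altos → C(5,3) = 10; no basses → C(7,3) = 35.
Both groups omitted at once is impossible, so 220 − 45 = 175.

175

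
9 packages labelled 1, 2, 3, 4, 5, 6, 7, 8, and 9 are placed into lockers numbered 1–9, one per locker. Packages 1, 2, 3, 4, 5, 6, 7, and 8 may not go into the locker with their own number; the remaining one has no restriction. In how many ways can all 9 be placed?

Let Aᵢ (for 1 ≤ i ≤ 8) be the placements that put package i in its forbidden locker. Any j of these fix j positions, leaving (9−j)! ways to fill the rest, and there are C(8,j) ways to pick which j.
By inclusion–exclusion, the number of valid placements is Σ_{j=0}^{8} (−1)^j C(8,j)·(9−j)!.
Computing: 362880 − 322560 + 141120 − 40320 + 8400 − 1344 + 168 − 16 + 1 = 148329.

148329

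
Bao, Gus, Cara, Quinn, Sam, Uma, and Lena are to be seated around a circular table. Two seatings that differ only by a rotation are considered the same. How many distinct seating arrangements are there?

720

Fix one person's seat to break rotational symmetry; the remaining 6 people can be arranged in (6)! = 720 ways.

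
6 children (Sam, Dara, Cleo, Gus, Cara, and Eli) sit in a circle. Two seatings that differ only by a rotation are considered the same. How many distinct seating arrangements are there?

Seat Sam anywhere (absorbing the rotational symmetry), then permute the other 5: (5)! = 120.

120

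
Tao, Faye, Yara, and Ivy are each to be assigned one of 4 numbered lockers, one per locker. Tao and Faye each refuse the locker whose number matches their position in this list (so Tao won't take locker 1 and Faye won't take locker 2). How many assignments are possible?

14

Let Aᵢ (for i ∈ {1, 2}) be the placements that put person i in their forbidden locker. Any j of these fix j positions, leaving (4−j)! ways to fill the rest, and there are C(2,j) ways to pick which j.
By inclusion–exclusion, the number of valid placements is Σ_{j=0}^{2} (−1)^j C(2,j)·(4−j)!.
Computing: 24 − 12 + 2 = 14.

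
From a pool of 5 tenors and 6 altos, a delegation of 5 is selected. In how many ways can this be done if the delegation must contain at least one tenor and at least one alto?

455

Unrestricted: C(11,5) = 462 ways to pick any 5 of the 11.
Subtract selections that omit an entire group: no tenors → C(6,5) = 6; no altos → C(5,5) = 1.
Both groups omitted at once is impossible, so 462 − 7 = 455.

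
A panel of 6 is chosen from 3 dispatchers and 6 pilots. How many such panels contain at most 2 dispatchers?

64

Split by how many dispatchers are chosen (0 through 2).
Sum: C(3,0)·C(6,6) + C(3,1)·C(6,5) + C(3,2)·C(6,4) = 1 + 18 + 45 = 64.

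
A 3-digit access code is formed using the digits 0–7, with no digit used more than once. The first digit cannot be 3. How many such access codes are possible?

294

The first digit has 8−1 = 7 choices (anything except 3).
The remaining 2 digits are filled from the other 7 symbols without repetition: 7 × 6 = 42.
Total: 7 × 42 = 294.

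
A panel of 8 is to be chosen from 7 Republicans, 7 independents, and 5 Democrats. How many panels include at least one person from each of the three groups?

Total 8-person selections from all 19: C(19,8) = 75582.
Subtract selections that omit an entire group: no Republicans → C(12,8) = 495; no independents → C(12,8) = 495; no Democrats → C(14,8) = 3003.
Add back selections omitting two groups (i.e. drawn from a single group): C(7,8) + C(7,8) + C(5,8) = 0.
By inclusion–exclusion: 75582 − 3993 + 0 = 71589.

71589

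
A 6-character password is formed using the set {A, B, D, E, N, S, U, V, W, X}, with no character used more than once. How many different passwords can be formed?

This is a permutation of 6 out of 10: P(10,6) = 10!/4!.
That product is 10 × 9 × 8 × 7 × 6 × 5 = 151200.

151200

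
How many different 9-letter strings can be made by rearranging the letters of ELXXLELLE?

The 9 letters of ELXXLELLE have repeats: E appearing 3 times, L appearing 4 times, and X appearing twice.
The number of distinct arrangements is 9!/(4!·3!·2!) = 362880/288 = 1260.

1260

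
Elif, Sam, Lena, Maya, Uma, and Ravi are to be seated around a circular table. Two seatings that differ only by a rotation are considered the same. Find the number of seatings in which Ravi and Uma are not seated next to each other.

72

Without the restriction there are (5)! = 120 seatings.
Those with Ravi next to Uma: fuse the pair into one unit and seat 5 units around a circle — 2·(4)! = 48.
Subtracting, 120 − 48 = 72.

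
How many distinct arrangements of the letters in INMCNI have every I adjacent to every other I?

60

Treat the 2 copies of I as a single block. The multiset to arrange is then {II, C, M, N, N}, 5 items in all.
That gives (5)!/(2!) = 60 arrangements.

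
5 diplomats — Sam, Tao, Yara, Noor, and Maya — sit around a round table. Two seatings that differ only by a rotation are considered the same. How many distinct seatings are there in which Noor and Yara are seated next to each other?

Treat {Noor, Yara} as one unit (2 internal orders) and seat the resulting 4 units around the table: (3)! circular arrangements.
So 2 × (3)! = 2 × 6 = 12.

12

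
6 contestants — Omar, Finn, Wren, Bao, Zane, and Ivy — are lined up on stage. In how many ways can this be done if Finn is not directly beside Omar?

There are 6! = 720 arrangements in all. If Finn and Omar are adjacent, merging them into one block gives 2·(5)! = 240 arrangements.
So 720 − 240 = 480 arrangements keep them apart.

480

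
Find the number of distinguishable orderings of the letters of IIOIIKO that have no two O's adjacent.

75

Total arrangements of IIOIIKO: 7!/(4!·2!) = 105.
Arrangements with the O's together: treat OO as one letter, giving (6)!/(4!) = 30.
Hence 105 − 30 = 75.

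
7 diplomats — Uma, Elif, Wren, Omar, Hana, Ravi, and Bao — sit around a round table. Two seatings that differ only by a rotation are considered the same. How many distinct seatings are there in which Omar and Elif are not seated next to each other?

Without the restriction there are (6)! = 720 seatings.
Seatings with Omar beside Elif: treat them as a block with 2 internal orders, giving 2 × (5)! = 240.
Subtracting, 720 − 240 = 480.

480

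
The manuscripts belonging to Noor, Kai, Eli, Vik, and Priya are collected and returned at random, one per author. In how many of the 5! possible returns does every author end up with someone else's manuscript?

This is the derangement count D_5: permutations of 5 items with no fixed point.
By inclusion–exclusion this is Σ_{j=0}^{5} (−1)^j C(5,j)·(5−j)!.
Computing: 120 − 120 + 60 − 20 + 5 − 1 = 44.

44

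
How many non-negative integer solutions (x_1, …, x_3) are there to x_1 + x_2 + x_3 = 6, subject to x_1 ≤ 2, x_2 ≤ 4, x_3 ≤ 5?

14

Without the upper bounds there are C(8,2) = 28 ways to split 6 among 3 variables.
Subtract solutions that violate a single cap (substitute x_i' = x_i − (cap_i+1)): x_1 ≥ 3 gives C(5,2) = 10; x_2 ≥ 5 gives C(3,2) = 3; x_3 ≥ 6 gives C(2,2) = 1. Together 14.
No two caps can be exceeded simultaneously, so the pair terms are all 0.
By inclusion–exclusion the count is 28 − 14 + 0 = 14.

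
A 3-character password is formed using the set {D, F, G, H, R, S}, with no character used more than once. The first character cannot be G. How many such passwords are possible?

The first character has 6−1 = 5 choices (anything except G).
The remaining 2 characters are filled from the other 5 symbols without repetition: 5 × 4 = 20.
Total: 5 × 20 = 100.

100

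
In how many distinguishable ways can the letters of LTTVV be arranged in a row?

The 5 letters of LTTVV have repeats: T appearing twice and V appearing twice.
The number of distinct arrangements is 5!/(2!·2!) = 120/4 = 30.

30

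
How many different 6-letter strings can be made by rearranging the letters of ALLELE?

ALLELE has 6 letters with E appearing twice and L appearing 3 times.
The number of distinct arrangements is 6!/(3!·2!) = 720/12 = 60.

60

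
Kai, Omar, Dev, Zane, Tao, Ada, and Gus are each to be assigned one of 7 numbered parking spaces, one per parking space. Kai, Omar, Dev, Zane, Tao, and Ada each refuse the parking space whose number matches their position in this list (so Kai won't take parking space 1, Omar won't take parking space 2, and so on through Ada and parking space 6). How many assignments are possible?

Let Aᵢ (for 1 ≤ i ≤ 6) be the placements that put person i in their forbidden parking space. Any j of these fix j positions, leaving (7−j)! ways to fill the rest, and there are C(6,j) ways to pick which j.
By inclusion–exclusion, the number of valid placements is Σ_{j=0}^{6} (−1)^j C(6,j)·(7−j)!.
Computing: 5040 − 4320 + 1800 − 480 + 90 − 12 + 1 = 2119.

2119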